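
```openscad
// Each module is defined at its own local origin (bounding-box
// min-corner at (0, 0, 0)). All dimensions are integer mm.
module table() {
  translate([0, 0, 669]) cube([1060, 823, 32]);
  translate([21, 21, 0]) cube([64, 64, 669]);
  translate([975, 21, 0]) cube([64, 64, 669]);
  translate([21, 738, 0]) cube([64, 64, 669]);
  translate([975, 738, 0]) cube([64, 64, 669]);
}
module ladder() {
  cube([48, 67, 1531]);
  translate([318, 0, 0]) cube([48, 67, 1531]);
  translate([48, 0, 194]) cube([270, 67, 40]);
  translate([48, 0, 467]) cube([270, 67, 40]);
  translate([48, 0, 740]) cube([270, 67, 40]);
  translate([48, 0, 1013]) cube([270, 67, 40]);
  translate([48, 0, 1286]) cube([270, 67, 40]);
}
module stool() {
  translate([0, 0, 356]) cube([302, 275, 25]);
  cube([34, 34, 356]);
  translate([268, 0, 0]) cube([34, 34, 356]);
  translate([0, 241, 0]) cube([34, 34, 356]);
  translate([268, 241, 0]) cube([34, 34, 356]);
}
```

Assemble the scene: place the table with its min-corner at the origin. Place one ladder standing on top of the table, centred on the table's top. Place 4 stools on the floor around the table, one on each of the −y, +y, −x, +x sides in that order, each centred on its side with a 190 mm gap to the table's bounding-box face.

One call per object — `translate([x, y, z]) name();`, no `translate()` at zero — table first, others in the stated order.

table();
translate([347, 378, 701]) ladder();
translate([379, -465, 0]) stool();
translate([379, 1013, 0]) stool();
translate([-492, 274, 0]) stool();
translate([1250, 274, 0]) stool();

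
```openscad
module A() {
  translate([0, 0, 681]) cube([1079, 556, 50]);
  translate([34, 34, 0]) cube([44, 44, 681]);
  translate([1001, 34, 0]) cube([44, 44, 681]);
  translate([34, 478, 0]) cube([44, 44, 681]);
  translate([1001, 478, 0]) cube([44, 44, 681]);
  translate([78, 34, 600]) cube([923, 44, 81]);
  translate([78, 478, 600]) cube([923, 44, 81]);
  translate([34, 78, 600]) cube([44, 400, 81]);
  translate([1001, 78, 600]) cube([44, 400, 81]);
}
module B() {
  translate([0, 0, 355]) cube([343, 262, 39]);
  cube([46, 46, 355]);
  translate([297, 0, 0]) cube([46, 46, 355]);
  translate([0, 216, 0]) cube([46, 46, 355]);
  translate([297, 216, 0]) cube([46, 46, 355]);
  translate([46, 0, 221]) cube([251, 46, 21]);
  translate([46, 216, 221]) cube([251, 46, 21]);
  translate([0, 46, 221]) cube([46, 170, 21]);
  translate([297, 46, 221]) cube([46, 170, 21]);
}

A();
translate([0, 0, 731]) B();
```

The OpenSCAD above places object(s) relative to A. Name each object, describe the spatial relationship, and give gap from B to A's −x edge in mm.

The stool's min-x is at 0; the table's min-x is 0; gap = 0 mm.

A is a table. B is a stool. The stool is on top of the table. The gap from the stool to the table's −x edge is 0 mm.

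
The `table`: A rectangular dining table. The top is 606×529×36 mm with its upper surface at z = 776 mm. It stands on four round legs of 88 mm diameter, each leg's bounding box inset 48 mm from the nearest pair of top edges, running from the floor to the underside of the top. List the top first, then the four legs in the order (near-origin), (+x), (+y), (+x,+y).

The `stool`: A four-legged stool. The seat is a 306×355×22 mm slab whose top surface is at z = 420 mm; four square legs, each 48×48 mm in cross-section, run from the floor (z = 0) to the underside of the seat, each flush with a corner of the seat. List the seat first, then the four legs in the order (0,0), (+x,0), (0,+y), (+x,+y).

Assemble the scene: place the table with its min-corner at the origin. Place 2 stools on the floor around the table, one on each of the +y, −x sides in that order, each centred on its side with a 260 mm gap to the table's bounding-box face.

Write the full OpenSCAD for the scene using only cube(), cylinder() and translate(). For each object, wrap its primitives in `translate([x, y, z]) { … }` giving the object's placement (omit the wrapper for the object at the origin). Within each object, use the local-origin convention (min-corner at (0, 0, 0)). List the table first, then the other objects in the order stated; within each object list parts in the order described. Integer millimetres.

translate([0, 0, 740]) cube([606, 529, 36]);
translate([92, 92, 0]) cylinder(h = 740, r = 44);
translate([514, 92, 0]) cylinder(h = 740, r = 44);
translate([92, 437, 0]) cylinder(h = 740, r = 44);
translate([514, 437, 0]) cylinder(h = 740, r = 44);
translate([150, 789, 0]) {
  translate([0, 0, 398]) cube([306, 355, 22]);
  cube([48, 48, 398]);
  translate([258, 0, 0]) cube([48, 48, 398]);
  translate([0, 307, 0]) cube([48, 48, 398]);
  translate([258, 307, 0]) cube([48, 48, 398]);
}
translate([-566, 87, 0]) {
  translate([0, 0, 398]) cube([306, 355, 22]);
  cube([48, 48, 398]);
  translate([258, 0, 0]) cube([48, 48, 398]);
  translate([0, 307, 0]) cube([48, 48, 398]);
  translate([258, 307, 0]) cube([48, 48, 398]);
}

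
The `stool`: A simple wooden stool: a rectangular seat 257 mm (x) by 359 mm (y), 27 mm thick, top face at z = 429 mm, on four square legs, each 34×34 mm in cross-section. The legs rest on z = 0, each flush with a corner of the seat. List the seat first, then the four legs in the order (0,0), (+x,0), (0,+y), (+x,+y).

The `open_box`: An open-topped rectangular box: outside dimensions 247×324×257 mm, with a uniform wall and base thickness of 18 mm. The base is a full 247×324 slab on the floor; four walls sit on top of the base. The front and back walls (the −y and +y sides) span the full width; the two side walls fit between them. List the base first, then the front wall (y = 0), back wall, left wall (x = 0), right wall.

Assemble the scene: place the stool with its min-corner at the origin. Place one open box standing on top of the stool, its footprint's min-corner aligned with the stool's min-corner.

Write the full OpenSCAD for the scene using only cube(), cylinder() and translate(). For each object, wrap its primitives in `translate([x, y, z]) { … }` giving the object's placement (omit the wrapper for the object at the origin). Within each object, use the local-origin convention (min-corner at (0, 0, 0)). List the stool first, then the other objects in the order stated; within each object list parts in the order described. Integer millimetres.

translate([0, 0, 402]) cube([257, 359, 27]);
cube([34, 34, 402]);
translate([223, 0, 0]) cube([34, 34, 402]);
translate([0, 325, 0]) cube([34, 34, 402]);
translate([223, 325, 0]) cube([34, 34, 402]);
translate([0, 0, 429]) {
  cube([247, 324, 18]);
  translate([0, 0, 18]) cube([247, 18, 239]);
  translate([0, 306, 18]) cube([247, 18, 239]);
  translate([0, 18, 18]) cube([18, 288, 239]);
  translate([229, 18, 18]) cube([18, 288, 239]);
}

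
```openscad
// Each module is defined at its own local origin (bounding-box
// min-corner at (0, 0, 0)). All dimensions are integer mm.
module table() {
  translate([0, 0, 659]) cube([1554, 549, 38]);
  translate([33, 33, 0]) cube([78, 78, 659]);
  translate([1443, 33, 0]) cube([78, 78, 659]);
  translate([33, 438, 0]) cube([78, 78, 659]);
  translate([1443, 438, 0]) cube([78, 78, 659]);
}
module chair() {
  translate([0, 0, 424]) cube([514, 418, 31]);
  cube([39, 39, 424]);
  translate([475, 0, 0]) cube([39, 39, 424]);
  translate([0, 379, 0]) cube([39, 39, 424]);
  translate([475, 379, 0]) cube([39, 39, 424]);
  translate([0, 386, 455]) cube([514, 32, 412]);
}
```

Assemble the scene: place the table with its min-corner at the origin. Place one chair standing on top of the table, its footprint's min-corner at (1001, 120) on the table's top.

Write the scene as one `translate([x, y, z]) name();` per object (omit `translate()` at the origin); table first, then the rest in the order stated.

table();
translate([1001, 120, 697]) chair();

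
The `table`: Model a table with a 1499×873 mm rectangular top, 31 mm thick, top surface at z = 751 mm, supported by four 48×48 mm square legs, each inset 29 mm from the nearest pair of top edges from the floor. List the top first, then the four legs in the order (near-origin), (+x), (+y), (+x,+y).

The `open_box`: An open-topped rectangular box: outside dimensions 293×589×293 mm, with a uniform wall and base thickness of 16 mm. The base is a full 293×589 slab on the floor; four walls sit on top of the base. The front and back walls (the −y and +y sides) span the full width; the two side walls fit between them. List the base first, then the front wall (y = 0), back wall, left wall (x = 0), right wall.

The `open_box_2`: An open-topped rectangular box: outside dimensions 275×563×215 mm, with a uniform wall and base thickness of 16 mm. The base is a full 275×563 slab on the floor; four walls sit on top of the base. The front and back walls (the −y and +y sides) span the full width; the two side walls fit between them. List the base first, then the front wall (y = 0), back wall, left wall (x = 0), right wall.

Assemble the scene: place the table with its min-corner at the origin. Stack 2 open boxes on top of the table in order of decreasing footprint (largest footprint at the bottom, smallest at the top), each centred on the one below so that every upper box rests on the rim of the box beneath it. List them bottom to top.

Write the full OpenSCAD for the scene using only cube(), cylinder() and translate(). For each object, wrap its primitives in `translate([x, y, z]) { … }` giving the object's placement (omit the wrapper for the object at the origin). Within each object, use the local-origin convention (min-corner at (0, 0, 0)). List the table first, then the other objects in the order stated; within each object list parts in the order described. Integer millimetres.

translate([0, 0, 720]) cube([1499, 873, 31]);
translate([29, 29, 0]) cube([48, 48, 720]);
translate([1422, 29, 0]) cube([48, 48, 720]);
translate([29, 796, 0]) cube([48, 48, 720]);
translate([1422, 796, 0]) cube([48, 48, 720]);
translate([603, 142, 751]) {
  cube([293, 589, 16]);
  translate([0, 0, 16]) cube([293, 16, 277]);
  translate([0, 573, 16]) cube([293, 16, 277]);
  translate([0, 16, 16]) cube([16, 557, 277]);
  translate([277, 16, 16]) cube([16, 557, 277]);
}
translate([612, 155, 1044]) {
  cube([275, 563, 16]);
  translate([0, 0, 16]) cube([275, 16, 199]);
  translate([0, 547, 16]) cube([275, 16, 199]);
  translate([0, 16, 16]) cube([16, 531, 199]);
  translate([259, 16, 16]) cube([16, 531, 199]);
}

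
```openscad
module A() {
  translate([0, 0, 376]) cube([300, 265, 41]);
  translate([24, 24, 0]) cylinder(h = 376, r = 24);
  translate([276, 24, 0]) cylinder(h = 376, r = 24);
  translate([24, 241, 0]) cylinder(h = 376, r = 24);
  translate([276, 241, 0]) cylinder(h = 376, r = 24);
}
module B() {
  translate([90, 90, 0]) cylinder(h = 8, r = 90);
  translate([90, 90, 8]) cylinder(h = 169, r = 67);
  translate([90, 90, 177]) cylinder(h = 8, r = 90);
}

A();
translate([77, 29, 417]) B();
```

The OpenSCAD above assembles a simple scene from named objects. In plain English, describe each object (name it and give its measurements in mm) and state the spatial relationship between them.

A is a four-legged stool. The seat is 300×265 mm, 41 mm thick, top at z = 417 mm. It stands on four round legs, each 48 mm in diameter, from z = 0 to the seat underside, each leg's axis is inset half a diameter from the nearest pair of seat edges (so the leg's bounding box is flush with the corner).

B is a spool: two coaxial disc flanges of radius 90 mm and thickness 8 mm, joined by a core cylinder of radius 67 mm and height 169 mm. The lower flange rests on z = 0 and the three cylinders share a vertical axis.

The spool is on top of the stool.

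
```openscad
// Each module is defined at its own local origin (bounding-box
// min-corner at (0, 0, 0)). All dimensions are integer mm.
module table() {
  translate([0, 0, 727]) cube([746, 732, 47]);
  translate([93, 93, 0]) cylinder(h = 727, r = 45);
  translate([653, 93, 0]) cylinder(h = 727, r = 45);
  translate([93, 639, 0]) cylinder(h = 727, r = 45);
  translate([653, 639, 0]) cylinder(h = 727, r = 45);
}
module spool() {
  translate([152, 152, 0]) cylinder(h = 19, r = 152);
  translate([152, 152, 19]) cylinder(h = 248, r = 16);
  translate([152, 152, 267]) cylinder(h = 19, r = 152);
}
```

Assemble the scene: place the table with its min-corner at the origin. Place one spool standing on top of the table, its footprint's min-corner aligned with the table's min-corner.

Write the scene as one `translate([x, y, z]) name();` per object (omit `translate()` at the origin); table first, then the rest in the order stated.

table();
translate([0, 0, 774]) spool();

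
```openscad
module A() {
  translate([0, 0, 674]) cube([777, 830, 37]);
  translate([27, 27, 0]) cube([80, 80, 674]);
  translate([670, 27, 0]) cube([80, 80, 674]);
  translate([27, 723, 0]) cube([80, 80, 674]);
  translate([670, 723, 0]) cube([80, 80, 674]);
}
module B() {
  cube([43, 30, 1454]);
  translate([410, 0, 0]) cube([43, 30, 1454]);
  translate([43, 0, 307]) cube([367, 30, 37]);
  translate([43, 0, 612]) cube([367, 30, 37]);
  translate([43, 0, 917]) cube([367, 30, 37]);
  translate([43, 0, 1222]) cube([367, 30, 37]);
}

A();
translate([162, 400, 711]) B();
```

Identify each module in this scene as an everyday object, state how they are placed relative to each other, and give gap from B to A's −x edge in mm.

The ladder's min-x is at 162; the table's min-x is 0; gap = 162 mm.

A is a table. B is a ladder. The ladder is on top of the table, centred. The gap from the ladder to the table's −x edge is 162 mm.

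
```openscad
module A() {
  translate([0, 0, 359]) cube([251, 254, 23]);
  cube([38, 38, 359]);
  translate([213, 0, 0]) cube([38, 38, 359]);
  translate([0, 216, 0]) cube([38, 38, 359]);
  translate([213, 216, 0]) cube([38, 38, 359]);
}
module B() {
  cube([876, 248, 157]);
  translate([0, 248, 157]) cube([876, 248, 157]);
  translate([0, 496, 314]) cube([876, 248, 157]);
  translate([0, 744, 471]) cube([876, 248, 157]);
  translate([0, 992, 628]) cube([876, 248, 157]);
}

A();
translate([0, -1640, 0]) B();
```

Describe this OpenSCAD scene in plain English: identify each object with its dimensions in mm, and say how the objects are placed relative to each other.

A is a simple wooden stool: a rectangular seat 251 mm (x) by 254 mm (y), 23 mm thick, top face at z = 382 mm, on four square legs, each 38×38 mm in cross-section. The legs rest on z = 0, each flush with a corner of the seat.

B is a run of 5 identical solid stair steps. Each tread is 876×248 mm and each step block is 157 mm high. Step 1 rests on the floor; step k is offset from step 1 by (k−1)×248 mm in y and (k−1)×157 mm in z.

The staircase is on the floor beside the stool on its −y side.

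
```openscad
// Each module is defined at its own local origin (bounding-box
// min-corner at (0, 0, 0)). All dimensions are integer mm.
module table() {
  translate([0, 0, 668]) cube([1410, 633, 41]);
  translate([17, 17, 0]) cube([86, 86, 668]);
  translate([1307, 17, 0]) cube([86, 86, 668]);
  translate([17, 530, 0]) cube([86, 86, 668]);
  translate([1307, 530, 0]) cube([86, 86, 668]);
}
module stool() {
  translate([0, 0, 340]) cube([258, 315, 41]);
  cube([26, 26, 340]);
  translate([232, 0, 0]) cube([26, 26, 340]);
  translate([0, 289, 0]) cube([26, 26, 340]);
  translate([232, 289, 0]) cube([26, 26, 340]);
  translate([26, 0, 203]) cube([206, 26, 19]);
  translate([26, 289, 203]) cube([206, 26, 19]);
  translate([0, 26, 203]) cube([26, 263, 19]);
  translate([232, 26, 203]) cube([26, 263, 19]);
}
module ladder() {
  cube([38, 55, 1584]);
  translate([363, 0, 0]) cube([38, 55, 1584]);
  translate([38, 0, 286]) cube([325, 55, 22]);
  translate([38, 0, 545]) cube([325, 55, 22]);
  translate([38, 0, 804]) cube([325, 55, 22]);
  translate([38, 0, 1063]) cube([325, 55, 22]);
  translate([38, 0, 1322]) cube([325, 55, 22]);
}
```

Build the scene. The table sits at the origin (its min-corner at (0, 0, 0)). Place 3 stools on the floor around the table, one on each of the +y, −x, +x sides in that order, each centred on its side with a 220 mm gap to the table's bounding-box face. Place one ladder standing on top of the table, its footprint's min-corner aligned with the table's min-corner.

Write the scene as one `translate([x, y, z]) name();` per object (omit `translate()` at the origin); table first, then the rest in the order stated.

table();
translate([576, 853, 0]) stool();
translate([-478, 159, 0]) stool();
translate([1630, 159, 0]) stool();
translate([0, 0, 709]) ladder();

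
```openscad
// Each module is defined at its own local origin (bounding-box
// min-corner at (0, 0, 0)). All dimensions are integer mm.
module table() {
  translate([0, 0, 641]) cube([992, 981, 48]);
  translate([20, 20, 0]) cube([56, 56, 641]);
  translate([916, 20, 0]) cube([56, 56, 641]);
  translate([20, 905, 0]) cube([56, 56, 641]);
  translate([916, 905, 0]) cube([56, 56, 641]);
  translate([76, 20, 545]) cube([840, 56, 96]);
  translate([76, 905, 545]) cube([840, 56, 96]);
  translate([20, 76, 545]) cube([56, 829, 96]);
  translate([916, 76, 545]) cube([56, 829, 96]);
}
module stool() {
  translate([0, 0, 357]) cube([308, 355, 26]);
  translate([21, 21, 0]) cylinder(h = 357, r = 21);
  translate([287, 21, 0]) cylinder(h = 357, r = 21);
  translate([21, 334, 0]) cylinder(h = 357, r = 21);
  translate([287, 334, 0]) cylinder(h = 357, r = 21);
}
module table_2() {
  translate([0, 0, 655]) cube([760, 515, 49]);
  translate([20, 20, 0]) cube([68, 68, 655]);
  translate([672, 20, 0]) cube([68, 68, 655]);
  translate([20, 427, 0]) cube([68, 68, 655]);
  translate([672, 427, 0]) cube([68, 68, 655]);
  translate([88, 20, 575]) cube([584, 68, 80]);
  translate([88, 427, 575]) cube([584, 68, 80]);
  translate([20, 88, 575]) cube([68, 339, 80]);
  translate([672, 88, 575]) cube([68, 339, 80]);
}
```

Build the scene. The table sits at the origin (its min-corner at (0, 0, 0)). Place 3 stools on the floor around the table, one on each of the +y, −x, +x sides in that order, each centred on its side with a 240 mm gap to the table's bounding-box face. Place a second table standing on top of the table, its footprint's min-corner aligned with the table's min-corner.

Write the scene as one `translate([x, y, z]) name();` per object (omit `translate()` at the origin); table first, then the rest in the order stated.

table();
translate([342, 1221, 0]) stool();
translate([-548, 313, 0]) stool();
translate([1232, 313, 0]) stool();
translate([0, 0, 689]) table_2();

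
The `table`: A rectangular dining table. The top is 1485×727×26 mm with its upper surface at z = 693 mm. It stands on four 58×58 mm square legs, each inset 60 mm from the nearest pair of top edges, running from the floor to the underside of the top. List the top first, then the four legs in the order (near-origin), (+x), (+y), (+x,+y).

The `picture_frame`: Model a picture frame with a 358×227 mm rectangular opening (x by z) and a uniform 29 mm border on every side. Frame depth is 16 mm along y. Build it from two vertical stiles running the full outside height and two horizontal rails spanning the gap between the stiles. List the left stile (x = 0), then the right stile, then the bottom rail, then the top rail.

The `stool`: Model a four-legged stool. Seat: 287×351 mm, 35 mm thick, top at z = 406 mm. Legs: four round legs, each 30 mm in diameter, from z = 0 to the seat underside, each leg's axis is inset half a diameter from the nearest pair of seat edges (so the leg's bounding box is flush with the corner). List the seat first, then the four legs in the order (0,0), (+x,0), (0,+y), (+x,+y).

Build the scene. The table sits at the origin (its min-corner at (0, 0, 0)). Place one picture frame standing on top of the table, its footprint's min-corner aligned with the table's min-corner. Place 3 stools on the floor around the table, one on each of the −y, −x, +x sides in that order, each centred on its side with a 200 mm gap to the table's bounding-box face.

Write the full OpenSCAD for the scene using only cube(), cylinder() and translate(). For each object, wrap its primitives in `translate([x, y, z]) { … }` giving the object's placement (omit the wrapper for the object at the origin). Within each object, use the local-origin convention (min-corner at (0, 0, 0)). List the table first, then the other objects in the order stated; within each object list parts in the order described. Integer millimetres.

translate([0, 0, 667]) cube([1485, 727, 26]);
translate([60, 60, 0]) cube([58, 58, 667]);
translate([1367, 60, 0]) cube([58, 58, 667]);
translate([60, 609, 0]) cube([58, 58, 667]);
translate([1367, 609, 0]) cube([58, 58, 667]);
translate([0, 0, 693]) {
  cube([29, 16, 285]);
  translate([387, 0, 0]) cube([29, 16, 285]);
  translate([29, 0, 0]) cube([358, 16, 29]);
  translate([29, 0, 256]) cube([358, 16, 29]);
}
translate([599, -551, 0]) {
  translate([0, 0, 371]) cube([287, 351, 35]);
  translate([15, 15, 0]) cylinder(h = 371, r = 15);
  translate([272, 15, 0]) cylinder(h = 371, r = 15);
  translate([15, 336, 0]) cylinder(h = 371, r = 15);
  translate([272, 336, 0]) cylinder(h = 371, r = 15);
}
translate([-487, 188, 0]) {
  translate([0, 0, 371]) cube([287, 351, 35]);
  translate([15, 15, 0]) cylinder(h = 371, r = 15);
  translate([272, 15, 0]) cylinder(h = 371, r = 15);
  translate([15, 336, 0]) cylinder(h = 371, r = 15);
  translate([272, 336, 0]) cylinder(h = 371, r = 15);
}
translate([1685, 188, 0]) {
  translate([0, 0, 371]) cube([287, 351, 35]);
  translate([15, 15, 0]) cylinder(h = 371, r = 15);
  translate([272, 15, 0]) cylinder(h = 371, r = 15);
  translate([15, 336, 0]) cylinder(h = 371, r = 15);
  translate([272, 336, 0]) cylinder(h = 371, r = 15);
}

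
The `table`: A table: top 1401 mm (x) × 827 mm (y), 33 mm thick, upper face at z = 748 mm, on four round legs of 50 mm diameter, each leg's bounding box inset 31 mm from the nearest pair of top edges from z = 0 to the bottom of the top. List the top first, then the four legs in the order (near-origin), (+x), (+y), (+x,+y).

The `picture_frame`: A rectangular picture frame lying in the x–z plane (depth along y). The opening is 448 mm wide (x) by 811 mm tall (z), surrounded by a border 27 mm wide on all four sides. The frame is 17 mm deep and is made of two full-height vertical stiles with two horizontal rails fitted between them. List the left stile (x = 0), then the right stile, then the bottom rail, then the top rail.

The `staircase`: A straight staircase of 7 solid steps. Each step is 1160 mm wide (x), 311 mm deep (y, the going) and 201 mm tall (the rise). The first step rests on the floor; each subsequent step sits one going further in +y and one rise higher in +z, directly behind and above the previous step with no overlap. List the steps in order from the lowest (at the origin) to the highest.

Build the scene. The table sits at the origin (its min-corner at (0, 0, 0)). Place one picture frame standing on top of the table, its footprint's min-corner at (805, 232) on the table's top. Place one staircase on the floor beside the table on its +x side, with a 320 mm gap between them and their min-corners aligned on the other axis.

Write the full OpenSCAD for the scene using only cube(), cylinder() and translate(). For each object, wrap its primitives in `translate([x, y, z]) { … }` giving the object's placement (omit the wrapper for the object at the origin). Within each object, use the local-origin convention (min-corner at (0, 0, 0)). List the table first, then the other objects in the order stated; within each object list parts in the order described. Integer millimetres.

translate([0, 0, 715]) cube([1401, 827, 33]);
translate([56, 56, 0]) cylinder(h = 715, r = 25);
translate([1345, 56, 0]) cylinder(h = 715, r = 25);
translate([56, 771, 0]) cylinder(h = 715, r = 25);
translate([1345, 771, 0]) cylinder(h = 715, r = 25);
translate([805, 232, 748]) {
  cube([27, 17, 865]);
  translate([475, 0, 0]) cube([27, 17, 865]);
  translate([27, 0, 0]) cube([448, 17, 27]);
  translate([27, 0, 838]) cube([448, 17, 27]);
}
translate([1721, 0, 0]) {
  cube([1160, 311, 201]);
  translate([0, 311, 201]) cube([1160, 311, 201]);
  translate([0, 622, 402]) cube([1160, 311, 201]);
  translate([0, 933, 603]) cube([1160, 311, 201]);
  translate([0, 1244, 804]) cube([1160, 311, 201]);
  translate([0, 1555, 1005]) cube([1160, 311, 201]);
  translate([0, 1866, 1206]) cube([1160, 311, 201]);
}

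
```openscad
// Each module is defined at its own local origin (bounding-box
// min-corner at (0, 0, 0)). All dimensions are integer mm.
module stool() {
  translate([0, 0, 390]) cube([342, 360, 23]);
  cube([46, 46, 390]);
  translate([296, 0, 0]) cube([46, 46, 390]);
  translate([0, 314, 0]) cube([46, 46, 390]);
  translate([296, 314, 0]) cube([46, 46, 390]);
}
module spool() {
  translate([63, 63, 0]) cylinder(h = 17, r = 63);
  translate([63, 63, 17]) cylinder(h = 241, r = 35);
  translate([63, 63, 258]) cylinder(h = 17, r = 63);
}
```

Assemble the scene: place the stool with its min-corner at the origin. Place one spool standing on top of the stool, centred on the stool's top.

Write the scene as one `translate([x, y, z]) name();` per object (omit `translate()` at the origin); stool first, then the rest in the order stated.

stool();
translate([108, 117, 413]) spool();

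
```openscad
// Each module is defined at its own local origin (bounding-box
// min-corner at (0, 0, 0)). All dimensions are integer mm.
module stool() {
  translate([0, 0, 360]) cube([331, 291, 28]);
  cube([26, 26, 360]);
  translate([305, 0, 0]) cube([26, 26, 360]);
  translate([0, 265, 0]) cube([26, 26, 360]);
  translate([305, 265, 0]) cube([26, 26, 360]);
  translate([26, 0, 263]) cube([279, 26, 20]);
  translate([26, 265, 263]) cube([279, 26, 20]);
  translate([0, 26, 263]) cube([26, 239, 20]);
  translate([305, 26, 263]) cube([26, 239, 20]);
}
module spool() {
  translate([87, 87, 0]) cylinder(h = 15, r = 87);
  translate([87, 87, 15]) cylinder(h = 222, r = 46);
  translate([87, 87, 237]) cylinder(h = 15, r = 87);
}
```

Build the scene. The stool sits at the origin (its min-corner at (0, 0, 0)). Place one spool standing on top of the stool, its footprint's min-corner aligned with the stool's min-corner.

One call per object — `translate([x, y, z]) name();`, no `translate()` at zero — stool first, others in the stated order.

stool();
translate([0, 0, 388]) spool();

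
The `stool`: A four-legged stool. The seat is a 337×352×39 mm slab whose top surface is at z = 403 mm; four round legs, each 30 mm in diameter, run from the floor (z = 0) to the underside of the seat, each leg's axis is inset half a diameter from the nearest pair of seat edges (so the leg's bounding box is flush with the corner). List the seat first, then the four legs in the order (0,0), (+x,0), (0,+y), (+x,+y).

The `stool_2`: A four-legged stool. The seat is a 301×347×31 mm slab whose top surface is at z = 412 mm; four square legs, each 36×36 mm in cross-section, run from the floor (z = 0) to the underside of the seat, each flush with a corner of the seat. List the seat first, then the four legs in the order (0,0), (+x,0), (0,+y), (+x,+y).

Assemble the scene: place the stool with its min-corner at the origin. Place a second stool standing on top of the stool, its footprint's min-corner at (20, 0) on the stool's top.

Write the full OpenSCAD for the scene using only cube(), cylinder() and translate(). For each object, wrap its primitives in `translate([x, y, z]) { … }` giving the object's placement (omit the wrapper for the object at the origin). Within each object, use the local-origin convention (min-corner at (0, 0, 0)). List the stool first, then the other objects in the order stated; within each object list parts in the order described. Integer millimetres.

translate([0, 0, 364]) cube([337, 352, 39]);
translate([15, 15, 0]) cylinder(h = 364, r = 15);
translate([322, 15, 0]) cylinder(h = 364, r = 15);
translate([15, 337, 0]) cylinder(h = 364, r = 15);
translate([322, 337, 0]) cylinder(h = 364, r = 15);
translate([20, 0, 403]) {
  translate([0, 0, 381]) cube([301, 347, 31]);
  cube([36, 36, 381]);
  translate([265, 0, 0]) cube([36, 36, 381]);
  translate([0, 311, 0]) cube([36, 36, 381]);
  translate([265, 311, 0]) cube([36, 36, 381]);
}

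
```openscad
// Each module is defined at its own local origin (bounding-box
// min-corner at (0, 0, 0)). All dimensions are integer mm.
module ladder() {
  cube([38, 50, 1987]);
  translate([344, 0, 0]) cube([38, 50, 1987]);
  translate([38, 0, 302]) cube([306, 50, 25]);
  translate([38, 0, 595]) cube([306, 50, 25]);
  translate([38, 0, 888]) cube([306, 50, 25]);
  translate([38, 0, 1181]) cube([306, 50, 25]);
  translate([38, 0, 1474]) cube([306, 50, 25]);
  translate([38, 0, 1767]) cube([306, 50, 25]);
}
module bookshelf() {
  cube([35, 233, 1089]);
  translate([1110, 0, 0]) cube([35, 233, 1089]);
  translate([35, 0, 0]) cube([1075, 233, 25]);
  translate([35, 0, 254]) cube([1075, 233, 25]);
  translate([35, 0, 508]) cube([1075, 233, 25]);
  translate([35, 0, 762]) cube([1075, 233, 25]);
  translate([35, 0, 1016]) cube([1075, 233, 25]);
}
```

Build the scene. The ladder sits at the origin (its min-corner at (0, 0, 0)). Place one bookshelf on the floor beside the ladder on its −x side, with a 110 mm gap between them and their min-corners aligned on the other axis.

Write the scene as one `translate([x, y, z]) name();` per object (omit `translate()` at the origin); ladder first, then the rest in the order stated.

ladder();
translate([-1255, 0, 0]) bookshelf();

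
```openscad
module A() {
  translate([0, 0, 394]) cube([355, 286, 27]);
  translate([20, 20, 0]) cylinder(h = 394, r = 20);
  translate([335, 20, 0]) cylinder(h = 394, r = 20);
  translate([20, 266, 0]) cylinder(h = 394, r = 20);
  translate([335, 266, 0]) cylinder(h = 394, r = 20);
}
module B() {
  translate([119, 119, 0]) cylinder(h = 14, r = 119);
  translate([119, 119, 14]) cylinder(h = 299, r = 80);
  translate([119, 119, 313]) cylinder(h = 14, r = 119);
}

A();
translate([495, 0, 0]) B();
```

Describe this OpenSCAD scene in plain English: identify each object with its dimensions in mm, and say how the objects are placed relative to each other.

A is a four-legged stool. The seat is 355×286 mm, 27 mm thick, top at z = 421 mm. It stands on four round legs, each 40 mm in diameter, from z = 0 to the seat underside, each leg's axis is inset half a diameter from the nearest pair of seat edges (so the leg's bounding box is flush with the corner).

B is a spool: two coaxial disc flanges of radius 119 mm and thickness 14 mm, joined by a core cylinder of radius 80 mm and height 299 mm. The lower flange rests on z = 0 and the three cylinders share a vertical axis.

The spool is on the floor beside the stool on its +x side.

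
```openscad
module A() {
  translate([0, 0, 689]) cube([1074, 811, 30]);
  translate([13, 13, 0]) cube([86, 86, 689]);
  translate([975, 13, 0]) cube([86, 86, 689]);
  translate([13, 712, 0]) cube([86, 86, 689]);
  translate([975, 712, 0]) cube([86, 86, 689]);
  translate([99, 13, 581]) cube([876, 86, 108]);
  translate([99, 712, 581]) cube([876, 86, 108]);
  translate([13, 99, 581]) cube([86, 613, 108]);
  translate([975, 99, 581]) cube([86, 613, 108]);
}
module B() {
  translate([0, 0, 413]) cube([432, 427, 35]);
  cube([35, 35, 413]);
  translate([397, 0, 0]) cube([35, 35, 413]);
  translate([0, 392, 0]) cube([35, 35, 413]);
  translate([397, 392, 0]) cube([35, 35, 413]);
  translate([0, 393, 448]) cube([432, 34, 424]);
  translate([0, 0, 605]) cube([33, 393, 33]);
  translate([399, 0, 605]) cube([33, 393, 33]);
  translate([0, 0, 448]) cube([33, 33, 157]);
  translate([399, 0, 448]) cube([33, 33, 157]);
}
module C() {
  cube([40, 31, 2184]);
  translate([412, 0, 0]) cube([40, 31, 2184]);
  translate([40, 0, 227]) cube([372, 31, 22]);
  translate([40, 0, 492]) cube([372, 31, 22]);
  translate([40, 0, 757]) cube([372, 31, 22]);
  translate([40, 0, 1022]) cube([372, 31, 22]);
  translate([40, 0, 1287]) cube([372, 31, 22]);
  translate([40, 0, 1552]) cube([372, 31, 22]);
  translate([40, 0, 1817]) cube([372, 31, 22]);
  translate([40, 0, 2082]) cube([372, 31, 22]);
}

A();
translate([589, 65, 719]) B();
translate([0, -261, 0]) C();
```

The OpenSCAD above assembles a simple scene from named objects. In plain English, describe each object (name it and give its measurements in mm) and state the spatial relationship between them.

A is a table with a 1074×811 mm rectangular top, 30 mm thick, top surface at z = 719 mm, supported by four 86×86 mm square legs, each inset 13 mm from the nearest pair of top edges, running from the floor. Four apron rails, 86 mm thick and 108 mm tall, run between adjacent legs with their top edges flush with the underside of the top and their outer faces flush with the legs' outer faces.

B is a chair. The seat is a 432×427×35 mm slab with its top at z = 448 mm, on four 35×35 mm corner legs (flush with the seat edges, standing on z = 0). A flat backrest 34 mm thick, 424 mm tall, spans the full seat width and rises from the seat top along its +y edge, rear face flush with the rear of the seat. Two armrests of 33×33 mm section run along each side from the seat's front edge to the front of the backrest, top faces 190 mm above the seat top and outer faces flush with the seat's x-edges; a 33×33 mm post under the front of each armrest stands on the seat at the front corner.

C is a wooden ladder with two side rails of 40×31 mm section and 2184 mm height, set 452 mm apart overall. Between them run 8 rectangular rungs (31 mm deep, 22 mm thick), front faces flush with the rails' −y face. The bottom of the first rung is 227 mm above the floor and each subsequent rung is 265 mm higher than the one below.

The chair is on top of the table. The ladder is on the floor beside the table on its −y side.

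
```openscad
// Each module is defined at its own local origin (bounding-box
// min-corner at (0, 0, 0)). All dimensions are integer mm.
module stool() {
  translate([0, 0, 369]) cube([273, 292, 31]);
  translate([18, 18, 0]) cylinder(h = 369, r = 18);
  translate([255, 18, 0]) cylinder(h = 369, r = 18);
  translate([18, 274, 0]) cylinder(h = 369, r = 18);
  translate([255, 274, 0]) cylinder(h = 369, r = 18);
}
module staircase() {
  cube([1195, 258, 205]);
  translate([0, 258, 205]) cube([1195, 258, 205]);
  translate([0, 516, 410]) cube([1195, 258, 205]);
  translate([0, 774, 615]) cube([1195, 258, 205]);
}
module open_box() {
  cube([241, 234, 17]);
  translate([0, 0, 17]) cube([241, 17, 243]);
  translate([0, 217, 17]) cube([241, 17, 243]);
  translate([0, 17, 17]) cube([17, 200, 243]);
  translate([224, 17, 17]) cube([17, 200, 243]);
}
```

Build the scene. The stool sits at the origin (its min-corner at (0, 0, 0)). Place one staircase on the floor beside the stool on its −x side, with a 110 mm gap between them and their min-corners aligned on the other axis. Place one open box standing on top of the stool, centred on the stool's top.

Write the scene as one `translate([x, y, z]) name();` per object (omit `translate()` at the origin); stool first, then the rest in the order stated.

stool();
translate([-1305, 0, 0]) staircase();
translate([16, 29, 400]) open_box();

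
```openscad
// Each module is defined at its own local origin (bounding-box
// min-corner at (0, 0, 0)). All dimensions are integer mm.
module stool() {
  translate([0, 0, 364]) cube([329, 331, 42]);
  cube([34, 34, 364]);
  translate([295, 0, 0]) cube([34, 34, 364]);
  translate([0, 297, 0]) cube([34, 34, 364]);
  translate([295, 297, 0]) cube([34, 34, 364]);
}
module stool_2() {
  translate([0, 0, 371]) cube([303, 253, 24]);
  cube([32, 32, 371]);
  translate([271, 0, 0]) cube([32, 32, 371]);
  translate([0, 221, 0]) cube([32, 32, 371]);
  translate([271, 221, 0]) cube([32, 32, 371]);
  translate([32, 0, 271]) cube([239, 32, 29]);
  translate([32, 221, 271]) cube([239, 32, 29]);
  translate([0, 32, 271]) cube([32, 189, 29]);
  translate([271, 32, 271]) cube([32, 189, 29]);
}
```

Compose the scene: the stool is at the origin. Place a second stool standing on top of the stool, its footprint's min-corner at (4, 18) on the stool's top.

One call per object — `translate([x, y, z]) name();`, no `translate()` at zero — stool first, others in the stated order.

stool();
translate([4, 18, 406]) stool_2();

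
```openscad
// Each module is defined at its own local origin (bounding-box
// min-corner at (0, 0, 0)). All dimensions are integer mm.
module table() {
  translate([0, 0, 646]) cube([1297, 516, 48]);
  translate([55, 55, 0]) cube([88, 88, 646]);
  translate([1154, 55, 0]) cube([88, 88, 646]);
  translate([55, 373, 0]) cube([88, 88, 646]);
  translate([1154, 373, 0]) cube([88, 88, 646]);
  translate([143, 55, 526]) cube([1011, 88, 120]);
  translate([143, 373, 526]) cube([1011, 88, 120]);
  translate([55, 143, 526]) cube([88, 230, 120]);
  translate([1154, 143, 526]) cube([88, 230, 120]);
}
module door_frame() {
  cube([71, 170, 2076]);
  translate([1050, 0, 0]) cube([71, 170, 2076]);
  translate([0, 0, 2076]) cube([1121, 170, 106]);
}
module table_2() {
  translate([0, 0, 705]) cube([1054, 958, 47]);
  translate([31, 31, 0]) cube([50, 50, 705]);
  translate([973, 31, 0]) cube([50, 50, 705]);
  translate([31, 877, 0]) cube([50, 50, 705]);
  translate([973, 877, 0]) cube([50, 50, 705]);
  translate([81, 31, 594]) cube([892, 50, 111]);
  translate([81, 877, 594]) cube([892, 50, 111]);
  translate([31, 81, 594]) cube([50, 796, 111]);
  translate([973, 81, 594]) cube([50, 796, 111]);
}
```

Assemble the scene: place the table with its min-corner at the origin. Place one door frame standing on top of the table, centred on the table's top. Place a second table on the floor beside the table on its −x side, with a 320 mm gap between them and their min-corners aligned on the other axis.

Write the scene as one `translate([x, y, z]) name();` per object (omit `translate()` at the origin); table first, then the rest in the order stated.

table();
translate([88, 173, 694]) door_frame();
translate([-1374, 0, 0]) table_2();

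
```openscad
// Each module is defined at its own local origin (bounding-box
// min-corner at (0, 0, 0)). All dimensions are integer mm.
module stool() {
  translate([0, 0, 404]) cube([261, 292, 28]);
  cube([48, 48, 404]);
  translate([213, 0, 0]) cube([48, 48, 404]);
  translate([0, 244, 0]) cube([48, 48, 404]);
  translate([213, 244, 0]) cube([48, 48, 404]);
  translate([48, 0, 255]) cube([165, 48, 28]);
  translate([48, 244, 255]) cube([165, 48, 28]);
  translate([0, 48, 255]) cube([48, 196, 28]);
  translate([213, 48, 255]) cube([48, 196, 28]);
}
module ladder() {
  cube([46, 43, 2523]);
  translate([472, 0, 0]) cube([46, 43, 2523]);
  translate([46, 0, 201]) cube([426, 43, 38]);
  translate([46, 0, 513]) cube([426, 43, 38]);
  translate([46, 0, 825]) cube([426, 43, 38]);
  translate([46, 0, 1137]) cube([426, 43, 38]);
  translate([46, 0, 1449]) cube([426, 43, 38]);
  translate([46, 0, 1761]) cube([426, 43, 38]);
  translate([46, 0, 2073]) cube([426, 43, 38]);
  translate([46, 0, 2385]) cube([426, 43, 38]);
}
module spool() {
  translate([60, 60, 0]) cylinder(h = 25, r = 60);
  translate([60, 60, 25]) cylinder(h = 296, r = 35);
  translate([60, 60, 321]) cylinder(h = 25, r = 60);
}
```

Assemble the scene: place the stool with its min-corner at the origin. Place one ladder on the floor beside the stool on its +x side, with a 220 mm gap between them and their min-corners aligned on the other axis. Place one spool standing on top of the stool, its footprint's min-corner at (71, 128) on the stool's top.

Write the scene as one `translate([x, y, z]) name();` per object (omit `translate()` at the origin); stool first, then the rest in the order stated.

stool();
translate([481, 0, 0]) ladder();
translate([71, 128, 432]) spool();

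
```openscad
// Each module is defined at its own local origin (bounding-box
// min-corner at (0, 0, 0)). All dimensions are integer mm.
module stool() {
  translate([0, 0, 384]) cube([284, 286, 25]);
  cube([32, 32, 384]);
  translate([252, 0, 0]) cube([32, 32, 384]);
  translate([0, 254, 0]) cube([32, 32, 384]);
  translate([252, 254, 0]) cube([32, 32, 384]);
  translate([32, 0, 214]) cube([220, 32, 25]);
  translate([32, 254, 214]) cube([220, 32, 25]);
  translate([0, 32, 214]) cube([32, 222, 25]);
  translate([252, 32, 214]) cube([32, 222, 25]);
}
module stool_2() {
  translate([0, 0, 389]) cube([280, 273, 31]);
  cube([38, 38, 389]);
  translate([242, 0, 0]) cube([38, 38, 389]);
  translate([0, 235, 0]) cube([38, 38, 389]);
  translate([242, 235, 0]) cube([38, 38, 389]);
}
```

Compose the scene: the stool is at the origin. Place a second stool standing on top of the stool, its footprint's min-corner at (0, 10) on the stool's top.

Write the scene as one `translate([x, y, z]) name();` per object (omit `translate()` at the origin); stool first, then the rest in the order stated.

stool();
translate([0, 10, 409]) stool_2();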